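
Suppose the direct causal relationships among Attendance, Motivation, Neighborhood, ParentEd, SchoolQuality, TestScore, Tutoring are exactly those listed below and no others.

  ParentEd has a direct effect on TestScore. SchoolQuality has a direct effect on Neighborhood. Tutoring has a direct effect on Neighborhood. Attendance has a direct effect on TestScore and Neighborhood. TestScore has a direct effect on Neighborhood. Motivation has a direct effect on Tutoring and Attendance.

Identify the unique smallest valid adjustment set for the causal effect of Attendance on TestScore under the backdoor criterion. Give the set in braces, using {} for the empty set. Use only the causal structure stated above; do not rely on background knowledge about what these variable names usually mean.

{}

Variables eligible for adjustment (non-descendants of Attendance, excluding Attendance and TestScore): {Motivation, ParentEd, SchoolQuality, Tutoring}.
Backdoor paths from Attendance to TestScore:
  P1: Attendance <- Motivation -> Tutoring -> Neighborhood <- TestScore
Each backdoor path contains an unconditioned collider, so every path is already blocked with the empty conditioning set:
  P1: blocked at collider Neighborhood (neither it nor any descendant is in the conditioning set).
The empty set is therefore the unique smallest valid set.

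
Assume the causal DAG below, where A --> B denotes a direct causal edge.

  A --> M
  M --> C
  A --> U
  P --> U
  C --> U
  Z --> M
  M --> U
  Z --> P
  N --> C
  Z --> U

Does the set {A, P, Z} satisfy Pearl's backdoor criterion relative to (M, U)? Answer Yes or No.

Yes

Backdoor paths from M to U (paths whose first edge points into M):
  P1: M <- A -> U
  P2: M <- Z -> P -> U
  P3: M <- Z -> U
Condition 1 (no descendant of M in the set): holds — descendants of M are {C, U}; none are in {A, P, Z}.
Condition 2 (every backdoor path blocked by {A, P, Z}):
  P1: blocked at fork node A ∈ conditioning set.
  P2: blocked at fork node Z ∈ conditioning set.
  P3: blocked at fork node Z ∈ conditioning set.
{A, P, Z} satisfies the backdoor criterion.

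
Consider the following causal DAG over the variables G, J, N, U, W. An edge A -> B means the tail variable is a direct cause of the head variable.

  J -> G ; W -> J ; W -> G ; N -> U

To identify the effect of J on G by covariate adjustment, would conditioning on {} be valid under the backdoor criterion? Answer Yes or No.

Backdoor paths from J to G (paths whose first edge points into J):
  P1: J <- W -> G
Condition 1 (no descendant of J in the set): holds — descendants of J are {G}; none are in {}.
Condition 2 (every backdoor path blocked by {}):
  P1: open — no interior node is in the conditioning set.
{} does not satisfy the backdoor criterion.

No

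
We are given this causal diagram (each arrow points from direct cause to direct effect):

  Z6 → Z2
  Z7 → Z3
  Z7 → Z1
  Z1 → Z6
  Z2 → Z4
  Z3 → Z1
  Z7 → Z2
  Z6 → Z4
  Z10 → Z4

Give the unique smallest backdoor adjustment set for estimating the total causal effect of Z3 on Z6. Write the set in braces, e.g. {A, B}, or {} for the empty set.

{Z7}

Variables eligible for adjustment (non-descendants of Z3, excluding Z3 and Z6): {Z10, Z7}.
Backdoor paths from Z3 to Z6:
  P1: Z3 <- Z7 -> Z1 -> Z6
  P2: Z3 <- Z7 -> Z2 <- Z6
  P3: Z3 <- Z7 -> Z2 -> Z4 <- Z6
The empty set is not sufficient: P1 (Z3 <- Z7 -> Z1 -> Z6) has no collider blocking it and no conditioned non-collider, so it is open.
Try {Z7}:
  P1: blocked at fork node Z7 ∈ conditioning set.
  P2: blocked at fork node Z7 ∈ conditioning set.
  P3: blocked at fork node Z7 ∈ conditioning set.
{Z7} contains no descendant of Z3 and blocks every backdoor path.
No other singleton works — e.g. {Z10} leaves P1 open — so {Z7} is the unique smallest valid adjustment set.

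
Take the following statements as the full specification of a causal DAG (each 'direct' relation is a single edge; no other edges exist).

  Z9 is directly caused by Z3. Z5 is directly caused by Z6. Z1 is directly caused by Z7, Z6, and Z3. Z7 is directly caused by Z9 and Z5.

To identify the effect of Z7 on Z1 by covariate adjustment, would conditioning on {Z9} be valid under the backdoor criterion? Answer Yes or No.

Backdoor paths from Z7 to Z1 (paths whose first edge points into Z7):
  P1: Z7 <- Z9 <- Z3 -> Z1
  P2: Z7 <- Z5 <- Z6 -> Z1
Condition 1 (no descendant of Z7 in the set): holds — descendants of Z7 are {Z1}; none are in {Z9}.
Condition 2 (every backdoor path blocked by {Z9}):
  P1: blocked at chain node Z9 ∈ conditioning set.
  P2: open — no interior node is in the conditioning set.
{Z9} does not satisfy the backdoor criterion.

No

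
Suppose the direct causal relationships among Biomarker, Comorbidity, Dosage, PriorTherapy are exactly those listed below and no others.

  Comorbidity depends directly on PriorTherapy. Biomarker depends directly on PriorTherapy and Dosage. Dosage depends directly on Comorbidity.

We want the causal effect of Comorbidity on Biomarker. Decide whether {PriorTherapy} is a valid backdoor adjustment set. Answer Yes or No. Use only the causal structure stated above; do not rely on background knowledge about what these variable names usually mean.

Backdoor paths from Comorbidity to Biomarker (paths whose first edge points into Comorbidity):
  P1: Comorbidity <- PriorTherapy -> Biomarker
Condition 1 (no descendant of Comorbidity in the set): holds — descendants of Comorbidity are {Biomarker, Dosage}; none are in {PriorTherapy}.
Condition 2 (every backdoor path blocked by {PriorTherapy}):
  P1: blocked at fork node PriorTherapy ∈ conditioning set.
{PriorTherapy} satisfies the backdoor criterion.

Yes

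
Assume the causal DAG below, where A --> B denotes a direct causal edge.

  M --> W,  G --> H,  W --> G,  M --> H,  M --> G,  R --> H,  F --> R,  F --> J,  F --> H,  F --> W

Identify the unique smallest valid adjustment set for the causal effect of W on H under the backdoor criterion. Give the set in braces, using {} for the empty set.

{F, M}

Variables eligible for adjustment (non-descendants of W, excluding W and H): {F, J, M, R}.
Backdoor paths from W to H:
  P1: W <- M -> G -> H
  P2: W <- M -> H
  P3: W <- F -> R -> H
  P4: W <- F -> H
The empty set is not sufficient: P1 (W <- M -> G -> H) has no collider blocking it and no conditioned non-collider, so it is open.
Try {F, M}:
  P1: blocked at fork node M ∈ conditioning set.
  P2: blocked at fork node M ∈ conditioning set.
  P3: blocked at fork node F ∈ conditioning set.
  P4: blocked at fork node F ∈ conditioning set.
{F, M} contains no descendant of W and blocks every backdoor path.
Every element of {F, M} is needed (dropping F leaves P3 open; dropping M leaves P1 open), so no proper subset is valid.
Among all size-2 subsets of the eligible variables, only {F, M} blocks every backdoor path, so it is the unique smallest valid adjustment set.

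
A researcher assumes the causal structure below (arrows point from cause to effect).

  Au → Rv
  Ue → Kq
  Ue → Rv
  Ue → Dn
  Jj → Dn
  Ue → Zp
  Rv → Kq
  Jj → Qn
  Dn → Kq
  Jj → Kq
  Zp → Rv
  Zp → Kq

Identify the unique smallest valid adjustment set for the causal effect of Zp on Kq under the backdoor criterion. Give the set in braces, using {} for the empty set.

Variables eligible for adjustment (non-descendants of Zp, excluding Zp and Kq): {Au, Dn, Jj, Qn, Ue}.
Backdoor paths from Zp to Kq:
  P1: Zp <- Ue -> Dn <- Jj -> Kq
  P2: Zp <- Ue -> Dn -> Kq
  P3: Zp <- Ue -> Rv -> Kq
  P4: Zp <- Ue -> Kq
The empty set is not sufficient: P2 (Zp <- Ue -> Dn -> Kq) has no collider blocking it and no conditioned non-collider, so it is open.
Try {Ue}:
  P1: blocked at fork node Ue ∈ conditioning set.
  P2: blocked at fork node Ue ∈ conditioning set.
  P3: blocked at fork node Ue ∈ conditioning set.
  P4: blocked at fork node Ue ∈ conditioning set.
{Ue} contains no descendant of Zp and blocks every backdoor path.
No other singleton works — e.g. {Au} leaves P2 open — so {Ue} is the unique smallest valid adjustment set.

{Ue}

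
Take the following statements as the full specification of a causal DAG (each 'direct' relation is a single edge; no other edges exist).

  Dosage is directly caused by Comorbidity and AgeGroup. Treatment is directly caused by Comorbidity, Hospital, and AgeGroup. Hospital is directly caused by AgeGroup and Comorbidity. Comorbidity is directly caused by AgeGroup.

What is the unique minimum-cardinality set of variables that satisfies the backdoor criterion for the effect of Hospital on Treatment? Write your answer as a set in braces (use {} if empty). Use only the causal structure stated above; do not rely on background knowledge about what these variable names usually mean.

Variables eligible for adjustment (non-descendants of Hospital, excluding Hospital and Treatment): {AgeGroup, Comorbidity, Dosage}.
Backdoor paths from Hospital to Treatment:
  P1: Hospital <- AgeGroup -> Comorbidity -> Treatment
  P2: Hospital <- AgeGroup -> Dosage <- Comorbidity -> Treatment
  P3: Hospital <- AgeGroup -> Treatment
  P4: Hospital <- Comorbidity <- AgeGroup -> Treatment
  P5: Hospital <- Comorbidity -> Dosage <- AgeGroup -> Treatment
  P6: Hospital <- Comorbidity -> Treatment
The empty set is not sufficient: P1 (Hospital <- AgeGroup -> Comorbidity -> Treatment) has no collider blocking it and no conditioned non-collider, so it is open.
Try {AgeGroup, Comorbidity}:
  P1: blocked at fork node AgeGroup ∈ conditioning set.
  P2: blocked at fork node AgeGroup ∈ conditioning set.
  P3: blocked at fork node AgeGroup ∈ conditioning set.
  P4: blocked at chain node Comorbidity ∈ conditioning set.
  P5: blocked at fork node Comorbidity ∈ conditioning set.
  P6: blocked at fork node Comorbidity ∈ conditioning set.
{AgeGroup, Comorbidity} contains no descendant of Hospital and blocks every backdoor path.
Every element of {AgeGroup, Comorbidity} is needed (dropping AgeGroup leaves P3 open; dropping Comorbidity leaves P6 open), so no proper subset is valid.
Among all size-2 subsets of the eligible variables, only {AgeGroup, Comorbidity} blocks every backdoor path, so it is the unique smallest valid adjustment set.

{AgeGroup, Comorbidity}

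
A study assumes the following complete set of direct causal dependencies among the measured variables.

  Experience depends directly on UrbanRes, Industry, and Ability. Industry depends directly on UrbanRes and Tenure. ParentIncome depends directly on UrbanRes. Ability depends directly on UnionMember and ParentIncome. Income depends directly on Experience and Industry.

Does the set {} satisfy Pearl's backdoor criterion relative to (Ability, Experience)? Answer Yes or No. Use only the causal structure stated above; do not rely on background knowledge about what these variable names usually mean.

Backdoor paths from Ability to Experience (paths whose first edge points into Ability):
  P1: Ability <- ParentIncome <- UrbanRes -> Industry -> Experience
  P2: Ability <- ParentIncome <- UrbanRes -> Industry -> Income <- Experience
  P3: Ability <- ParentIncome <- UrbanRes -> Experience
Condition 1 (no descendant of Ability in the set): holds — descendants of Ability are {Experience, Income}; none are in {}.
Condition 2 (every backdoor path blocked by {}):
  P1: open — no interior node is in the conditioning set.
  P2: blocked at collider Income (neither it nor any descendant is in the conditioning set).
  P3: open — no interior node is in the conditioning set.
{} does not satisfy the backdoor criterion.

No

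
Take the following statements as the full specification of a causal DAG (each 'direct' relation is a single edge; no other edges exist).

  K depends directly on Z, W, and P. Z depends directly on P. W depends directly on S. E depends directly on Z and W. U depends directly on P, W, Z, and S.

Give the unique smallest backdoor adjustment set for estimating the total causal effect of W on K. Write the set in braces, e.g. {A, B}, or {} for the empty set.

{}

Variables eligible for adjustment (non-descendants of W, excluding W and K): {P, S, Z}.
Backdoor paths from W to K:
  P1: W <- S -> U <- P -> Z -> K
  P2: W <- S -> U <- P -> K
  P3: W <- S -> U <- Z <- P -> K
  P4: W <- S -> U <- Z -> K
Each backdoor path contains an unconditioned collider, so every path is already blocked with the empty conditioning set:
  P1: blocked at collider U (neither it nor any descendant is in the conditioning set).
  P2: blocked at collider U (neither it nor any descendant is in the conditioning set).
  P3: blocked at collider U (neither it nor any descendant is in the conditioning set).
  P4: blocked at collider U (neither it nor any descendant is in the conditioning set).
The empty set is therefore the unique smallest valid set.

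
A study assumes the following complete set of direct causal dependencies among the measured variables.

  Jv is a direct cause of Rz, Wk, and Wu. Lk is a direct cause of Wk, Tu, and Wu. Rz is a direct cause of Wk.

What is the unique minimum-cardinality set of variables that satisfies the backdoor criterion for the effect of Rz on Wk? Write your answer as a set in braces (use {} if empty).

Variables eligible for adjustment (non-descendants of Rz, excluding Rz and Wk): {Jv, Lk, Tu, Wu}.
Backdoor paths from Rz to Wk:
  P1: Rz <- Jv -> Wk
  P2: Rz <- Jv -> Wu <- Lk -> Wk
The empty set is not sufficient: P1 (Rz <- Jv -> Wk) has no collider blocking it and no conditioned non-collider, so it is open.
Try {Jv}:
  P1: blocked at fork node Jv ∈ conditioning set.
  P2: blocked at fork node Jv ∈ conditioning set.
{Jv} contains no descendant of Rz and blocks every backdoor path.
No other singleton works — e.g. {Lk} leaves P1 open — so {Jv} is the unique smallest valid adjustment set.

{Jv}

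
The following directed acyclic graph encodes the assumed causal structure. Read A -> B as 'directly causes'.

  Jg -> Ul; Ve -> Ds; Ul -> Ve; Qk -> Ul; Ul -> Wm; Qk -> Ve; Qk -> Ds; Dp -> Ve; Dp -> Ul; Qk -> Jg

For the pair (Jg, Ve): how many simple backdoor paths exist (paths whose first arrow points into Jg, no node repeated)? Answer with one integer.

A backdoor path from Jg to Ve is any simple undirected path whose first edge points into Jg (i.e. leaves Jg via a parent).
Parents of Jg: {Qk}.
Enumerating:
  P1: Jg <- Qk -> Ul <- Dp -> Ve
  P2: Jg <- Qk -> Ul -> Ve
  P3: Jg <- Qk -> Ve
  P4: Jg <- Qk -> Ds <- Ve
That exhausts the simple backdoor paths. Count: 4.

4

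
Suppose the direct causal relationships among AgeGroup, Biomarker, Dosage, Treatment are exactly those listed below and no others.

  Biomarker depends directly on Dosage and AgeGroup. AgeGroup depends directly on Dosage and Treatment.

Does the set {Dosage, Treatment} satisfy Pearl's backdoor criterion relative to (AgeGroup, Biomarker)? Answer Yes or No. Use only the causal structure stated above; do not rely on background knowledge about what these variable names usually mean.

Yes

Backdoor paths from AgeGroup to Biomarker (paths whose first edge points into AgeGroup):
  P1: AgeGroup <- Dosage -> Biomarker
Condition 1 (no descendant of AgeGroup in the set): holds — descendants of AgeGroup are {Biomarker}; none are in {Dosage, Treatment}.
Condition 2 (every backdoor path blocked by {Dosage, Treatment}):
  P1: blocked at fork node Dosage ∈ conditioning set.
{Dosage, Treatment} satisfies the backdoor criterion.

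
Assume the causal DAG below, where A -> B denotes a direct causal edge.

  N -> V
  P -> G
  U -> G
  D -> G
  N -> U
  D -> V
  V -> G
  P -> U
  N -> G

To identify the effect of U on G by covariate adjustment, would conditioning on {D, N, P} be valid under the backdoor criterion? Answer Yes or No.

Backdoor paths from U to G (paths whose first edge points into U):
  P1: U <- N -> V <- D -> G
  P2: U <- N -> V -> G
  P3: U <- N -> G
  P4: U <- P -> G
Condition 1 (no descendant of U in the set): holds — descendants of U are {G}; none are in {D, N, P}.
Condition 2 (every backdoor path blocked by {D, N, P}):
  P1: blocked at fork node N ∈ conditioning set.
  P2: blocked at fork node N ∈ conditioning set.
  P3: blocked at fork node N ∈ conditioning set.
  P4: blocked at fork node P ∈ conditioning set.
{D, N, P} satisfies the backdoor criterion.

Yes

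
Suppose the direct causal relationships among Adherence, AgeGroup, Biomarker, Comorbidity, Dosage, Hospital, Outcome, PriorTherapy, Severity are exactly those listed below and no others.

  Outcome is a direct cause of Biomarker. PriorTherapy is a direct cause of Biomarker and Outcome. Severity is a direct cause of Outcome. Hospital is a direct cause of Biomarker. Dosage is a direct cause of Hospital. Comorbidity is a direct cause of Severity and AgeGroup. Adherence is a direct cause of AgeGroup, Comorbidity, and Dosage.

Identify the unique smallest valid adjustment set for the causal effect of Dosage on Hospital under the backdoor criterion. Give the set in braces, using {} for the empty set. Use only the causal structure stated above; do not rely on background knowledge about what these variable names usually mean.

Variables eligible for adjustment (non-descendants of Dosage, excluding Dosage and Hospital): {Adherence, AgeGroup, Comorbidity, Outcome, PriorTherapy, Severity}.
Backdoor paths from Dosage to Hospital:
  P1: Dosage <- Adherence -> Comorbidity -> Severity -> Outcome <- PriorTherapy -> Biomarker <- Hospital
  P2: Dosage <- Adherence -> Comorbidity -> Severity -> Outcome -> Biomarker <- Hospital
  P3: Dosage <- Adherence -> AgeGroup <- Comorbidity -> Severity -> Outcome <- PriorTherapy -> Biomarker <- Hospital
  P4: Dosage <- Adherence -> AgeGroup <- Comorbidity -> Severity -> Outcome -> Biomarker <- Hospital
Each backdoor path contains an unconditioned collider, so every path is already blocked with the empty conditioning set:
  P1: blocked at collider Outcome (neither it nor any descendant is in the conditioning set).
  P2: blocked at collider Biomarker (neither it nor any descendant is in the conditioning set).
  P3: blocked at collider AgeGroup (neither it nor any descendant is in the conditioning set).
  P4: blocked at collider AgeGroup (neither it nor any descendant is in the conditioning set).
The empty set is therefore the unique smallest valid set.

{}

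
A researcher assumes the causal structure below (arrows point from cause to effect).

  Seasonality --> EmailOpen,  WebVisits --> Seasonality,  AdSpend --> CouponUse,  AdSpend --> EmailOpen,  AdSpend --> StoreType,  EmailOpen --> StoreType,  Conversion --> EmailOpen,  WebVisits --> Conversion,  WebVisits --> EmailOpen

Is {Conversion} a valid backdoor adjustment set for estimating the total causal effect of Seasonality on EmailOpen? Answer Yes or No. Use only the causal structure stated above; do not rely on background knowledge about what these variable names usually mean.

No

Backdoor paths from Seasonality to EmailOpen (paths whose first edge points into Seasonality):
  P1: Seasonality <- WebVisits -> Conversion -> EmailOpen
  P2: Seasonality <- WebVisits -> EmailOpen
Condition 1 (no descendant of Seasonality in the set): holds — descendants of Seasonality are {EmailOpen, StoreType}; none are in {Conversion}.
Condition 2 (every backdoor path blocked by {Conversion}):
  P1: blocked at chain node Conversion ∈ conditioning set.
  P2: open — no interior node is in the conditioning set.
{Conversion} does not satisfy the backdoor criterion.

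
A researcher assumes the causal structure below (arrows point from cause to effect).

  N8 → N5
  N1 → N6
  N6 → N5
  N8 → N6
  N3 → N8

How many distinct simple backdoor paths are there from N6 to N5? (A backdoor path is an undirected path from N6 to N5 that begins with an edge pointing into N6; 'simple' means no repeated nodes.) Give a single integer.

1

A backdoor path from N6 to N5 is any simple undirected path whose first edge points into N6 (i.e. leaves N6 via a parent).
Parents of N6: {N1, N8}.
Enumerating:
  P1: N6 <- N8 -> N5
That exhausts the simple backdoor paths. Count: 1.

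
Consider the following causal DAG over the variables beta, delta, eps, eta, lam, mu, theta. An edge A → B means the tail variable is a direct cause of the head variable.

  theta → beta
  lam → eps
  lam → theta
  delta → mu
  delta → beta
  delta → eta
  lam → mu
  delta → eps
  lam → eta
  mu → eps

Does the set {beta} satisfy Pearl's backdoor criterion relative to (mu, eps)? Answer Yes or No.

No

Backdoor paths from mu to eps (paths whose first edge points into mu):
  P1: mu <- delta -> eps
  P2: mu <- delta -> eta <- lam -> eps
  P3: mu <- delta -> beta <- theta <- lam -> eps
  P4: mu <- lam -> theta -> beta <- delta -> eps
  P5: mu <- lam -> eps
  P6: mu <- lam -> eta <- delta -> eps
Condition 1 (no descendant of mu in the set): holds — descendants of mu are {eps}; none are in {beta}.
Condition 2 (every backdoor path blocked by {beta}):
  P1: open — no interior node is in the conditioning set.
  P2: blocked at collider eta (neither it nor any descendant is in the conditioning set).
  P3: open — collider(s) beta are conditioned on (or have a conditioned descendant) and no non-collider on the path is in the set.
  P4: open — collider(s) beta are conditioned on (or have a conditioned descendant) and no non-collider on the path is in the set.
  P5: open — no interior node is in the conditioning set.
  P6: blocked at collider eta (neither it nor any descendant is in the conditioning set).
{beta} does not satisfy the backdoor criterion.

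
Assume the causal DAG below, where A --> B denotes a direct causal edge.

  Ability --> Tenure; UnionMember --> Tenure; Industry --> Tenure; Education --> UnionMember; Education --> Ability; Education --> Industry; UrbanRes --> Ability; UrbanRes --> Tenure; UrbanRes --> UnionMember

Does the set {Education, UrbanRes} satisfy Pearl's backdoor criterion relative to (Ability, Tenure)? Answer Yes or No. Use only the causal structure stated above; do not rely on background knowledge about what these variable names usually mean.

Backdoor paths from Ability to Tenure (paths whose first edge points into Ability):
  P1: Ability <- Education -> UnionMember <- UrbanRes -> Tenure
  P2: Ability <- Education -> UnionMember -> Tenure
  P3: Ability <- Education -> Industry -> Tenure
  P4: Ability <- UrbanRes -> UnionMember <- Education -> Industry -> Tenure
  P5: Ability <- UrbanRes -> UnionMember -> Tenure
  P6: Ability <- UrbanRes -> Tenure
Condition 1 (no descendant of Ability in the set): holds — descendants of Ability are {Tenure}; none are in {Education, UrbanRes}.
Condition 2 (every backdoor path blocked by {Education, UrbanRes}):
  P1: blocked at fork node Education ∈ conditioning set.
  P2: blocked at fork node Education ∈ conditioning set.
  P3: blocked at fork node Education ∈ conditioning set.
  P4: blocked at fork node UrbanRes ∈ conditioning set.
  P5: blocked at fork node UrbanRes ∈ conditioning set.
  P6: blocked at fork node UrbanRes ∈ conditioning set.
{Education, UrbanRes} satisfies the backdoor criterion.

Yes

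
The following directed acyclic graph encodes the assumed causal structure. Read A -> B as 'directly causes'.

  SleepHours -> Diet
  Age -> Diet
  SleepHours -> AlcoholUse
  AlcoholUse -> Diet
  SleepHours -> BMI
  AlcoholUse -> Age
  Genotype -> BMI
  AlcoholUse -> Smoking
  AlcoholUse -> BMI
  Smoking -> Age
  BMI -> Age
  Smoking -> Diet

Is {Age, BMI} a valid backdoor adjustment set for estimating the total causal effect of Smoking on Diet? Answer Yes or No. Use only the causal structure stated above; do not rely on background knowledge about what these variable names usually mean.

Backdoor paths from Smoking to Diet (paths whose first edge points into Smoking):
  P1: Smoking <- AlcoholUse <- SleepHours -> BMI -> Age -> Diet
  P2: Smoking <- AlcoholUse <- SleepHours -> Diet
  P3: Smoking <- AlcoholUse -> BMI <- SleepHours -> Diet
  P4: Smoking <- AlcoholUse -> BMI -> Age -> Diet
  P5: Smoking <- AlcoholUse -> Age <- BMI <- SleepHours -> Diet
  P6: Smoking <- AlcoholUse -> Age -> Diet
  P7: Smoking <- AlcoholUse -> Diet
Condition 1 (no descendant of Smoking in the set): FAILS — Age is a descendant of Smoking.
Condition 2 (every backdoor path blocked by {Age, BMI}):
  P1: blocked at chain node BMI ∈ conditioning set.
  P2: open — no interior node is in the conditioning set.
  P3: open — collider(s) BMI are conditioned on (or have a conditioned descendant) and no non-collider on the path is in the set.
  P4: blocked at chain node BMI ∈ conditioning set.
  P5: blocked at chain node BMI ∈ conditioning set.
  P6: blocked at chain node Age ∈ conditioning set.
  P7: open — no interior node is in the conditioning set.
{Age, BMI} does not satisfy the backdoor criterion.

No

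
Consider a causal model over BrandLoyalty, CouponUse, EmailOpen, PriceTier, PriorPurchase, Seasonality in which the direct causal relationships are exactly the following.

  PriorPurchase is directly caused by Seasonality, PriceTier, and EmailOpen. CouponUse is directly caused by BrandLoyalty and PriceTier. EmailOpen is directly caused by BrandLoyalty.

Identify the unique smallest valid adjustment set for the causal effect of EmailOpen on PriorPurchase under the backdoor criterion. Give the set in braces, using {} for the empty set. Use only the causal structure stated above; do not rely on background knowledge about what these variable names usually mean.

{}

Variables eligible for adjustment (non-descendants of EmailOpen, excluding EmailOpen and PriorPurchase): {BrandLoyalty, CouponUse, PriceTier, Seasonality}.
Backdoor paths from EmailOpen to PriorPurchase:
  P1: EmailOpen <- BrandLoyalty -> CouponUse <- PriceTier -> PriorPurchase
Each backdoor path contains an unconditioned collider, so every path is already blocked with the empty conditioning set:
  P1: blocked at collider CouponUse (neither it nor any descendant is in the conditioning set).
The empty set is therefore the unique smallest valid set.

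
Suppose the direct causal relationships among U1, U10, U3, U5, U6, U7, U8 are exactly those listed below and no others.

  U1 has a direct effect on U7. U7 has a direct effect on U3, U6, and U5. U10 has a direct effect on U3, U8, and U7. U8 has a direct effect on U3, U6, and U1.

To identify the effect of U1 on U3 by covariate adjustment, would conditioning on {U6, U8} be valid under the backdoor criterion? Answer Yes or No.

No

Backdoor paths from U1 to U3 (paths whose first edge points into U1):
  P1: U1 <- U8 <- U10 -> U7 -> U3
  P2: U1 <- U8 <- U10 -> U3
  P3: U1 <- U8 -> U3
  P4: U1 <- U8 -> U6 <- U7 <- U10 -> U3
  P5: U1 <- U8 -> U6 <- U7 -> U3
Condition 1 (no descendant of U1 in the set): FAILS — U6 is a descendant of U1.
Condition 2 (every backdoor path blocked by {U6, U8}):
  P1: blocked at chain node U8 ∈ conditioning set.
  P2: blocked at chain node U8 ∈ conditioning set.
  P3: blocked at fork node U8 ∈ conditioning set.
  P4: blocked at fork node U8 ∈ conditioning set.
  P5: blocked at fork node U8 ∈ conditioning set.
{U6, U8} does not satisfy the backdoor criterion.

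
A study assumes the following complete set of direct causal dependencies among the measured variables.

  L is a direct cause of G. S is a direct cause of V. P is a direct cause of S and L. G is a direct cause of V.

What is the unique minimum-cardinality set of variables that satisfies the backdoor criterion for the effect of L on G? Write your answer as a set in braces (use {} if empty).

Variables eligible for adjustment (non-descendants of L, excluding L and G): {P, S}.
Backdoor paths from L to G:
  P1: L <- P -> S -> V <- G
Each backdoor path contains an unconditioned collider, so every path is already blocked with the empty conditioning set:
  P1: blocked at collider V (neither it nor any descendant is in the conditioning set).
The empty set is therefore the unique smallest valid set.

{}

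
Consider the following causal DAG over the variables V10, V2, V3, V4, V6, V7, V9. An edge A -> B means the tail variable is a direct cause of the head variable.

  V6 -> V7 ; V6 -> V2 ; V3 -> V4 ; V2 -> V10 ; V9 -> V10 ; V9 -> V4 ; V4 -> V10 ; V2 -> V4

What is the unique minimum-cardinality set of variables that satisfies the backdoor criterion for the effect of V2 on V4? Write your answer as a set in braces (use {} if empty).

{}

Variables eligible for adjustment (non-descendants of V2, excluding V2 and V4): {V3, V6, V7, V9}.
Backdoor paths from V2 to V4:
  (none)
With no backdoor paths the empty set already satisfies the criterion, and it is trivially minimal.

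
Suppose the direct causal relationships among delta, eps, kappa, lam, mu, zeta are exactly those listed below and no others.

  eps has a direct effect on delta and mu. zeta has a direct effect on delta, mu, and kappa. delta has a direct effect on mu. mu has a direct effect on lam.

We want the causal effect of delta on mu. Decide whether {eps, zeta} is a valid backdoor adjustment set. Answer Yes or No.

Yes

Backdoor paths from delta to mu (paths whose first edge points into delta):
  P1: delta <- zeta -> mu
  P2: delta <- eps -> mu
Condition 1 (no descendant of delta in the set): holds — descendants of delta are {lam, mu}; none are in {eps, zeta}.
Condition 2 (every backdoor path blocked by {eps, zeta}):
  P1: blocked at fork node zeta ∈ conditioning set.
  P2: blocked at fork node eps ∈ conditioning set.
{eps, zeta} satisfies the backdoor criterion.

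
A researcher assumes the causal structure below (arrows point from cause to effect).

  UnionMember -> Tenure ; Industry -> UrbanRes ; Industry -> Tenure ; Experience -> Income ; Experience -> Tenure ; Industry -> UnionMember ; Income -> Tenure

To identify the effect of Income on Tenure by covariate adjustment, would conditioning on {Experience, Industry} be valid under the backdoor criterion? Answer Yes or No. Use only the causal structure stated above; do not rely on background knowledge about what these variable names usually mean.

Backdoor paths from Income to Tenure (paths whose first edge points into Income):
  P1: Income <- Experience -> Tenure
Condition 1 (no descendant of Income in the set): holds — descendants of Income are {Tenure}; none are in {Experience, Industry}.
Condition 2 (every backdoor path blocked by {Experience, Industry}):
  P1: blocked at fork node Experience ∈ conditioning set.
{Experience, Industry} satisfies the backdoor criterion.

Yes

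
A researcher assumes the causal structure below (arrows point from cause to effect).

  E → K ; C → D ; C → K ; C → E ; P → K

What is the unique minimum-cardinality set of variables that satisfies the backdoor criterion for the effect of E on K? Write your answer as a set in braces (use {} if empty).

Variables eligible for adjustment (non-descendants of E, excluding E and K): {C, D, P}.
Backdoor paths from E to K:
  P1: E <- C -> K
The empty set is not sufficient: P1 (E <- C -> K) has no collider blocking it and no conditioned non-collider, so it is open.
Try {C}:
  P1: blocked at fork node C ∈ conditioning set.
{C} contains no descendant of E and blocks every backdoor path.
No other singleton works — e.g. {P} leaves P1 open — so {C} is the unique smallest valid adjustment set.

{C}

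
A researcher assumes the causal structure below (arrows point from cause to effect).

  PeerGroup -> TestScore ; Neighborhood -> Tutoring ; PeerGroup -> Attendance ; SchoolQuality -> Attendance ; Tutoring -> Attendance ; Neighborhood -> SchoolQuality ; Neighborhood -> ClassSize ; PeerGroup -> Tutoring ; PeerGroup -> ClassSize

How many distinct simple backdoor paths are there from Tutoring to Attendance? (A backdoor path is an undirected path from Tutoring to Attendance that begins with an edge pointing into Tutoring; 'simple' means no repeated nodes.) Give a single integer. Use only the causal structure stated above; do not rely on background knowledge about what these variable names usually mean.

4

A backdoor path from Tutoring to Attendance is any simple undirected path whose first edge points into Tutoring (i.e. leaves Tutoring via a parent).
Parents of Tutoring: {Neighborhood, PeerGroup}.
Enumerating:
  P1: Tutoring <- PeerGroup -> ClassSize <- Neighborhood -> SchoolQuality -> Attendance
  P2: Tutoring <- PeerGroup -> Attendance
  P3: Tutoring <- Neighborhood -> ClassSize <- PeerGroup -> Attendance
  P4: Tutoring <- Neighborhood -> SchoolQuality -> Attendance
That exhausts the simple backdoor paths. Count: 4.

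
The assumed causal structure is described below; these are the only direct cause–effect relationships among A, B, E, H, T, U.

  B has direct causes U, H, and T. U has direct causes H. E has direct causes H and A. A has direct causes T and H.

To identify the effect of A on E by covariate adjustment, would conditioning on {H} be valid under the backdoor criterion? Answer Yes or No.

Yes

Backdoor paths from A to E (paths whose first edge points into A):
  P1: A <- T -> B <- H -> E
  P2: A <- T -> B <- U <- H -> E
  P3: A <- H -> E
Condition 1 (no descendant of A in the set): holds — descendants of A are {E}; none are in {H}.
Condition 2 (every backdoor path blocked by {H}):
  P1: blocked at collider B (neither it nor any descendant is in the conditioning set).
  P2: blocked at collider B (neither it nor any descendant is in the conditioning set).
  P3: blocked at fork node H ∈ conditioning set.
{H} satisfies the backdoor criterion.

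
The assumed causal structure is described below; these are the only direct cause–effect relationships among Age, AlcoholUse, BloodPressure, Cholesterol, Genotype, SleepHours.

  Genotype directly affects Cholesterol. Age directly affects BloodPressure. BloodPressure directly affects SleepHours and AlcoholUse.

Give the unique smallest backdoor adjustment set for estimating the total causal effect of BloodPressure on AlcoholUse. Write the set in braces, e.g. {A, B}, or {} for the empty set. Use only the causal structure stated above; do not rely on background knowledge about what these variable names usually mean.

Variables eligible for adjustment (non-descendants of BloodPressure, excluding BloodPressure and AlcoholUse): {Age, Cholesterol, Genotype}.
Backdoor paths from BloodPressure to AlcoholUse:
  (none)
With no backdoor paths the empty set already satisfies the criterion, and it is trivially minimal.

{}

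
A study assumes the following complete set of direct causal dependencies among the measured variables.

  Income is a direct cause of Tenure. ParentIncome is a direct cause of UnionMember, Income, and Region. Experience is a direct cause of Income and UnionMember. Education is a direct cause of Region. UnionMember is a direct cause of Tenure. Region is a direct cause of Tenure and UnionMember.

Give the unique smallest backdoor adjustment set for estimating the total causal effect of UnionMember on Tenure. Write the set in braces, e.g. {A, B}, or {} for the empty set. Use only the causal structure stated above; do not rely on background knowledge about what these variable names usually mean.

{Income, Region}

Variables eligible for adjustment (non-descendants of UnionMember, excluding UnionMember and Tenure): {Education, Experience, Income, ParentIncome, Region}.
Backdoor paths from UnionMember to Tenure:
  P1: UnionMember <- Experience -> Income <- ParentIncome -> Region -> Tenure
  P2: UnionMember <- Experience -> Income -> Tenure
  P3: UnionMember <- ParentIncome -> Income -> Tenure
  P4: UnionMember <- ParentIncome -> Region -> Tenure
  P5: UnionMember <- Region <- ParentIncome -> Income -> Tenure
  P6: UnionMember <- Region -> Tenure
The empty set is not sufficient: P2 (UnionMember <- Experience -> Income -> Tenure) has no collider blocking it and no conditioned non-collider, so it is open.
Try {Income, Region}:
  P1: blocked at chain node Region ∈ conditioning set.
  P2: blocked at chain node Income ∈ conditioning set.
  P3: blocked at chain node Income ∈ conditioning set.
  P4: blocked at chain node Region ∈ conditioning set.
  P5: blocked at chain node Region ∈ conditioning set.
  P6: blocked at fork node Region ∈ conditioning set.
{Income, Region} contains no descendant of UnionMember and blocks every backdoor path.
Every element of {Income, Region} is needed (dropping Income leaves P2 open; dropping Region leaves P1 open), so no proper subset is valid.
Among all size-2 subsets of the eligible variables, only {Income, Region} blocks every backdoor path, so it is the unique smallest valid adjustment set.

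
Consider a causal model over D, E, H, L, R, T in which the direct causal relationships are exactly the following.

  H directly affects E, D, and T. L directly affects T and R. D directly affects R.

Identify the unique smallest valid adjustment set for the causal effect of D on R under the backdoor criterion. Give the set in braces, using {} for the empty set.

Variables eligible for adjustment (non-descendants of D, excluding D and R): {E, H, L, T}.
Backdoor paths from D to R:
  P1: D <- H -> T <- L -> R
Each backdoor path contains an unconditioned collider, so every path is already blocked with the empty conditioning set:
  P1: blocked at collider T (neither it nor any descendant is in the conditioning set).
The empty set is therefore the unique smallest valid set.

{}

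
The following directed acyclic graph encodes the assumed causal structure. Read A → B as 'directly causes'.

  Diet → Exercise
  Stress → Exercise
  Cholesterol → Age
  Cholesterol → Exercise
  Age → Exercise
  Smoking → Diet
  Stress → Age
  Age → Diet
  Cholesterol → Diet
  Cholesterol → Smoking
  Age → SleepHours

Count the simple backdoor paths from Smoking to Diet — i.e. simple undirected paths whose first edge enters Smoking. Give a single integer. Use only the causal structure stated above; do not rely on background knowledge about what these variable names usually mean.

7

A backdoor path from Smoking to Diet is any simple undirected path whose first edge points into Smoking (i.e. leaves Smoking via a parent).
Parents of Smoking: {Cholesterol}.
Enumerating:
  P1: Smoking <- Cholesterol -> Age <- Stress -> Exercise <- Diet
  P2: Smoking <- Cholesterol -> Age -> Diet
  P3: Smoking <- Cholesterol -> Age -> Exercise <- Diet
  P4: Smoking <- Cholesterol -> Diet
  P5: Smoking <- Cholesterol -> Exercise <- Stress -> Age -> Diet
  P6: Smoking <- Cholesterol -> Exercise <- Age -> Diet
  P7: Smoking <- Cholesterol -> Exercise <- Diet
That exhausts the simple backdoor paths. Count: 7.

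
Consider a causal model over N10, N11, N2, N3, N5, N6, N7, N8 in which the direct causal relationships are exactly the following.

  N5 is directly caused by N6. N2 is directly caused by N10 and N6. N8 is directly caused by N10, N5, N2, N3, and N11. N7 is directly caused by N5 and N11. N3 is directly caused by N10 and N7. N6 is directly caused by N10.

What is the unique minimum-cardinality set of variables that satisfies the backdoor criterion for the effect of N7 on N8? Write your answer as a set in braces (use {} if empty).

Variables eligible for adjustment (non-descendants of N7, excluding N7 and N8): {N10, N11, N2, N5, N6}.
Backdoor paths from N7 to N8:
  P1: N7 <- N11 -> N8
  P2: N7 <- N5 <- N6 <- N10 -> N2 -> N8
  P3: N7 <- N5 <- N6 <- N10 -> N3 -> N8
  P4: N7 <- N5 <- N6 <- N10 -> N8
  P5: N7 <- N5 <- N6 -> N2 <- N10 -> N3 -> N8
  P6: N7 <- N5 <- N6 -> N2 <- N10 -> N8
  P7: N7 <- N5 <- N6 -> N2 -> N8
  P8: N7 <- N5 -> N8
The empty set is not sufficient: P1 (N7 <- N11 -> N8) has no collider blocking it and no conditioned non-collider, so it is open.
Try {N11, N5}:
  P1: blocked at fork node N11 ∈ conditioning set.
  P2: blocked at chain node N5 ∈ conditioning set.
  P3: blocked at chain node N5 ∈ conditioning set.
  P4: blocked at chain node N5 ∈ conditioning set.
  P5: blocked at chain node N5 ∈ conditioning set.
  P6: blocked at chain node N5 ∈ conditioning set.
  P7: blocked at chain node N5 ∈ conditioning set.
  P8: blocked at fork node N5 ∈ conditioning set.
{N11, N5} contains no descendant of N7 and blocks every backdoor path.
Every element of {N11, N5} is needed (dropping N11 leaves P1 open; dropping N5 leaves P2 open), so no proper subset is valid.
Among all size-2 subsets of the eligible variables, only {N11, N5} blocks every backdoor path, so it is the unique smallest valid adjustment set.

{N11, N5}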